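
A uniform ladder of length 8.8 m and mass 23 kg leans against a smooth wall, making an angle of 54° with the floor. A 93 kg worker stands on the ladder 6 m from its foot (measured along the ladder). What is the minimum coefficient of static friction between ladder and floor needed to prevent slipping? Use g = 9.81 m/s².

μ_min ≈ 0.469

Take moments about the foot of the ladder.
Ladder weight 23×9.81 = 225.6 N acts at 4.4 m along the ladder; its horizontal arm is 4.4·cos54° = 2.586 m → τ = 583.4 N·m clockwise.
Worker: 93×9.81 = 912.3 N at 6 m → arm 3.527 m → τ = 3218 N·m clockwise.
Wall normal N acts horizontally at the top; its moment arm is the height L sinθ = 8.8·sin54° = 7.119 m, counterclockwise.
Στ = 0 ⇒ N × 7.119 = 3801 ⇒ N = 533.9 N.
ΣFx = 0 ⇒ f = N_wall = 533.9 N. ΣFy = 0 ⇒ N_floor = 1138 N.
μ_min = f / N_floor = 533.9 / 1138 = 0.469.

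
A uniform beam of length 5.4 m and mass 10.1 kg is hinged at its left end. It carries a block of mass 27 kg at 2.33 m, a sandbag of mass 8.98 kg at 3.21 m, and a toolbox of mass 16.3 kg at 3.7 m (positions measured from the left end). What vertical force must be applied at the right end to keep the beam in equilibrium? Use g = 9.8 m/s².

Choose the left end as the axis so the unknown pivot reaction has zero arm there.
Beam weight: 10.1 × 9.8 = 98.98 N down at 2.7 m → arm 2.7 m, τ = 98.98 × 2.7 = 267.2 N·m clockwise.
Block: 27 × 9.8 = 264.6 N down at 2.33 m → arm 2.33 m, τ = 264.6 × 2.33 = 616.5 N·m clockwise.
Sandbag: 8.98 × 9.8 = 88 N down at 3.21 m → arm 3.21 m, τ = 88 × 3.21 = 282.5 N·m clockwise.
Toolbox: 16.3 × 9.8 = 159.7 N down at 3.7 m → arm 3.7 m, τ = 159.7 × 3.7 = 590.9 N·m clockwise.
Net moment of the loads = 1757 N·m clockwise.
The upward force F acts at the right end, arm 5.4 m, giving F × 5.4 counterclockwise.
Στ = 0 ⇒ F × 5.4 = 1757 ⇒ F = 1757 / 5.4 = 325 N.

F ≈ 325 N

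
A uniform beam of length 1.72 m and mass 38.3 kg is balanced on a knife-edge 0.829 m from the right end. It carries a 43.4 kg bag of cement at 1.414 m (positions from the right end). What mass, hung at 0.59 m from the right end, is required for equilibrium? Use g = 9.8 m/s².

Sum moments about the knife-edge (at 0.829 m from the right end) (the support reaction has zero arm there).
Beam weight: 38.3 × 9.8 = 375.3 N down at 0.86 m → arm 0.031 m, τ = 375.3 × 0.031 = 11.63 N·m counterclockwise.
Bag of cement: 43.4 × 9.8 = 425.3 N down at 1.414 m → arm 0.585 m, τ = 425.3 × 0.585 = 248.8 N·m counterclockwise.
Net moment of known loads = 260.4 N·m counterclockwise.
An unknown mass m at 0.59 m has arm 0.239 m; its moment is m·g·0.239 clockwise.
Balancing moments: m × 9.8 × 0.239 = 260.4, giving m = 260.4 / (9.8 × 0.239) = 111 kg.

m ≈ 111 kg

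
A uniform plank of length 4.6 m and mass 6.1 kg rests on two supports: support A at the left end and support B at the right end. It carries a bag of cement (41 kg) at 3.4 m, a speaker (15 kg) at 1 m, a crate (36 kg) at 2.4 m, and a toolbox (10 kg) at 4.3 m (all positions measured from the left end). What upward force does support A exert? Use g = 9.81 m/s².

R_A ≈ 425 N

Taking torques about support B:
Beam weight: 6.1 × 9.81 = 59.84 N down at 2.3 m → arm 2.3 m, τ = 59.84 × 2.3 = 137.6 N·m counterclockwise.
Bag of cement: 41 × 9.81 = 402.2 N down at 3.4 m → arm 1.2 m, τ = 402.2 × 1.2 = 482.6 N·m counterclockwise.
Speaker: 15 × 9.81 = 147.2 N down at 1 m → arm 3.6 m, τ = 147.2 × 3.6 = 529.9 N·m counterclockwise.
Crate: 36 × 9.81 = 353.2 N down at 2.4 m → arm 2.2 m, τ = 353.2 × 2.2 = 777 N·m counterclockwise.
Toolbox: 10 × 9.81 = 98.1 N down at 4.3 m → arm 0.3 m, τ = 98.1 × 0.3 = 29.43 N·m counterclockwise.
Net load moment about support B = 1957 N·m counterclockwise.
Reaction R at support A is upward at 0 m, arm 4.6 m → moment R × 4.6 clockwise.
Στ = 0 ⇒ R × 4.6 = 1957 ⇒ R = 425 N.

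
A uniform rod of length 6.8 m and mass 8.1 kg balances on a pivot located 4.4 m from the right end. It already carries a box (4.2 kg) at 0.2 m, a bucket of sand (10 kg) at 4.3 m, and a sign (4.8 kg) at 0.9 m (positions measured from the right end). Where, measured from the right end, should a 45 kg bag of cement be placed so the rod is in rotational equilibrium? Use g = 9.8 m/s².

x ≈ 5.37 m from the right end

Taking torques about the pivot (at 4.4 m from the right end):
Beam weight: 8.1 × 9.8 = 79.38 N down at 3.4 m → arm 1 m, τ = 79.38 × 1 = 79.38 N·m clockwise.
Box: 4.2 × 9.8 = 41.16 N down at 0.2 m → arm 4.2 m, τ = 41.16 × 4.2 = 172.9 N·m clockwise.
Bucket of sand: 10 × 9.8 = 98 N down at 4.3 m → arm 0.1 m, τ = 98 × 0.1 = 9.8 N·m clockwise.
Sign: 4.8 × 9.8 = 47.04 N down at 0.9 m → arm 3.5 m, τ = 47.04 × 3.5 = 164.6 N·m clockwise.
Net moment of existing loads = 426.7 N·m clockwise.
The bag of cement weighs 45 × 9.8 = 441 N and must supply an equal counterclockwise moment, so its lever arm about the pivot is 426.7 / 441 = 0.968 m.
That puts it at 4.4 + 0.968 = 5.37 m from the right end.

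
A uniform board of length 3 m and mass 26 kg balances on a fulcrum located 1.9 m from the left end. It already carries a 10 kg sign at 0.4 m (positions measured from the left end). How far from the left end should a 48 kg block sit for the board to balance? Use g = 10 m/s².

x ≈ 2.43 m from the left end

Take moments about the fulcrum (at 1.9 m from the left end).
Beam weight: 26 × 10 = 260 N down at 1.5 m → arm 0.4 m, τ = 260 × 0.4 = 104 N·m counterclockwise.
Sign: 10 × 10 = 100 N down at 0.4 m → arm 1.5 m, τ = 100 × 1.5 = 150 N·m counterclockwise.
Net moment of existing loads = 254 N·m counterclockwise.
The block weighs 48 × 10 = 480 N and must supply an equal clockwise moment, so its lever arm about the fulcrum is 254 / 480 = 0.529 m.
That puts it at 1.9 + 0.529 = 2.43 m from the left end.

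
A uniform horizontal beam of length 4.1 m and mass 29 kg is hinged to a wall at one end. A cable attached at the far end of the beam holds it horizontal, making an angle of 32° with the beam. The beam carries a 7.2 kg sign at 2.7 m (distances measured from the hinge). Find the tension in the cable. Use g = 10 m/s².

T ≈ 363 N

Choose the hinge as the axis so the unknown hinge reaction has zero arm there.
Beam weight: 29 × 10 = 290 N down at 2.05 m → arm 2.05 m, τ = 290 × 2.05 = 594.5 N·m clockwise.
Sign: 7.2 × 10 = 72 N down at 2.7 m → arm 2.7 m, τ = 72 × 2.7 = 194.4 N·m clockwise.
Total clockwise load moment = 788.9 N·m.
The cable tension T acts at 4.1 m; only its component perpendicular to the beam, T sinθ, produces torque. sin 32° = 0.5299.
For rotational equilibrium, T × 4.1 × 0.5299 = 788.9, so T = 788.9 / 2.173 = 363 N.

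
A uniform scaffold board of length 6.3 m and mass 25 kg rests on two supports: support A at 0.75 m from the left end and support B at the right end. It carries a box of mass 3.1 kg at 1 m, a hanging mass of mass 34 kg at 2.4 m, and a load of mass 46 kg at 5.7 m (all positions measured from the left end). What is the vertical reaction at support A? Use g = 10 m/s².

R_A ≈ 460 N

Choose support B as the axis so its reaction then has zero moment arm.
Beam weight: 25 × 10 = 250 N down at 3.15 m → arm 3.15 m, τ = 250 × 3.15 = 787.5 N·m counterclockwise.
Box: 3.1 × 10 = 31 N down at 1 m → arm 5.3 m, τ = 31 × 5.3 = 164.3 N·m counterclockwise.
Hanging mass: 34 × 10 = 340 N down at 2.4 m → arm 3.9 m, τ = 340 × 3.9 = 1326 N·m counterclockwise.
Load: 46 × 10 = 460 N down at 5.7 m → arm 0.6 m, τ = 460 × 0.6 = 276 N·m counterclockwise.
Net load moment about support B = 2554 N·m counterclockwise.
Reaction R at support A is upward at 0.75 m, arm 5.55 m → moment R × 5.55 clockwise.
Setting net torque to zero: R × 5.55 = 2554 → R = 460 N.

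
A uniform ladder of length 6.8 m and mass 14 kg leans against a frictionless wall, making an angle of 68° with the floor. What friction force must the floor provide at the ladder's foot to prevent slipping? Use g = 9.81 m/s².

Sum moments about the foot of the ladder (the floor normal and friction both act there and drop out).
Ladder weight 14×9.81 = 137.3 N acts at 3.4 m along the ladder; its horizontal arm is 3.4·cos68° = 1.274 m → τ = 174.9 N·m clockwise.
Wall normal N acts horizontally at the top; its moment arm is the height L sinθ = 6.8·sin68° = 6.305 m, counterclockwise.
Balancing moments: N × 6.305 = 174.9, giving N = 27.7 N.
ΣFx = 0: friction at the foot balances the wall's push, so f = N_wall = 27.7 N.

f ≈ 27.7 N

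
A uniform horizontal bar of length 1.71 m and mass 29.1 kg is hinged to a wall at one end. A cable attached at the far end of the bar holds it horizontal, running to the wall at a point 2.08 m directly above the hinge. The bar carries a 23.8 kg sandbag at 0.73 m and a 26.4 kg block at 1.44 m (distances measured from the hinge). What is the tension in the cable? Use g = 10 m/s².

T ≈ 608 N

About the hinge:
Beam weight: 29.1 × 10 = 291 N down at 0.855 m → arm 0.855 m, τ = 291 × 0.855 = 248.8 N·m clockwise.
Sandbag: 23.8 × 10 = 238 N down at 0.73 m → arm 0.73 m, τ = 238 × 0.73 = 173.7 N·m clockwise.
Block: 26.4 × 10 = 264 N down at 1.44 m → arm 1.44 m, τ = 264 × 1.44 = 380.2 N·m clockwise.
Total clockwise load moment = 802.7 N·m.
The cable tension T acts at 1.71 m; only its component perpendicular to the bar, T sinθ, produces torque. sinθ = h/√(h²+d²) = 2.08/√(2.08²+1.71²) = 0.7725.
Setting net torque to zero: T × 1.71 × 0.7725 = 802.7 → T = 802.7 / 1.321 = 608 N.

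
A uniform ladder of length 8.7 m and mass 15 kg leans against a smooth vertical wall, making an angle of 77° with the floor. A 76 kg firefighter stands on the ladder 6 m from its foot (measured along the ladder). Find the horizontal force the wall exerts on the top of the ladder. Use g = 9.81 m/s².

Take moments about the foot of the ladder.
Ladder weight 15×9.81 = 147.2 N acts at 4.35 m along the ladder; its horizontal arm is 4.35·cos77° = 0.9785 m → τ = 144 N·m clockwise.
Firefighter: 76×9.81 = 745.6 N at 6 m → arm 1.35 m → τ = 1007 N·m clockwise.
Wall normal N acts horizontally at the top; its moment arm is the height L sinθ = 8.7·sin77° = 8.477 m, counterclockwise.
Setting net torque to zero: N × 8.477 = 1151 → N = 136 N.

N_wall ≈ 136 N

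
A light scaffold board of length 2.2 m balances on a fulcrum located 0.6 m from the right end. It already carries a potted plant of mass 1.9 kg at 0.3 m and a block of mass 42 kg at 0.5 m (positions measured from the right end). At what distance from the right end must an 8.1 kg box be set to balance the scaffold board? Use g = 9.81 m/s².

x ≈ 1.19 m from the right end

Choose the fulcrum (at 0.6 m from the right end) as the axis so the support reaction has zero arm there.
Potted plant: 1.9 × 9.81 = 18.64 N down at 0.3 m → arm 0.3 m, τ = 18.64 × 0.3 = 5.592 N·m clockwise.
Block: 42 × 9.81 = 412 N down at 0.5 m → arm 0.1 m, τ = 412 × 0.1 = 41.2 N·m clockwise.
Net moment of existing loads = 46.79 N·m clockwise.
The box weighs 8.1 × 9.81 = 79.46 N and must supply an equal counterclockwise moment, so its lever arm about the fulcrum is 46.79 / 79.46 = 0.589 m.
That puts it at 0.6 + 0.589 = 1.19 m from the right end.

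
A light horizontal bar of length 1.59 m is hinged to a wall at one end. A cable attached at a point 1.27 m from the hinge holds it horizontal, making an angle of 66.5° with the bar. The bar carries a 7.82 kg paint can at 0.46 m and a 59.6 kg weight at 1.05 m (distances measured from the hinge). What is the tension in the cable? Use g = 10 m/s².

Choose the hinge as the axis so the unknown hinge reaction has zero arm there.
Paint can: 7.82 × 10 = 78.2 N down at 0.46 m → arm 0.46 m, τ = 78.2 × 0.46 = 35.97 N·m clockwise.
Weight: 59.6 × 10 = 596 N down at 1.05 m → arm 1.05 m, τ = 596 × 1.05 = 625.8 N·m clockwise.
Total clockwise load moment = 661.8 N·m.
The cable tension T acts at 1.27 m; only its component perpendicular to the bar, T sinθ, produces torque. sin 66.5° = 0.9171.
For rotational equilibrium, T × 1.27 × 0.9171 = 661.8, so T = 661.8 / 1.165 = 568 N.

T ≈ 568 N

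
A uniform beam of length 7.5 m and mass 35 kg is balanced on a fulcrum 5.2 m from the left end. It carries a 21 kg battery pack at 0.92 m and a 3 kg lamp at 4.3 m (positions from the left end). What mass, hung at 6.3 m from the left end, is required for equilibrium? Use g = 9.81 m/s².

Choose the fulcrum (at 5.2 m from the left end) as the axis so the support reaction has zero arm there.
Beam weight: 35 × 9.81 = 343.4 N down at 3.75 m → arm 1.45 m, τ = 343.4 × 1.45 = 497.9 N·m counterclockwise.
Battery pack: 21 × 9.81 = 206 N down at 0.92 m → arm 4.28 m, τ = 206 × 4.28 = 881.7 N·m counterclockwise.
Lamp: 3 × 9.81 = 29.43 N down at 4.3 m → arm 0.9 m, τ = 29.43 × 0.9 = 26.49 N·m counterclockwise.
Net moment of known loads = 1406 N·m counterclockwise.
An unknown mass m at 6.3 m has arm 1.1 m; its moment is m·g·1.1 clockwise.
Στ = 0 ⇒ m × 9.81 × 1.1 = 1406 ⇒ m = 1406 / (9.81 × 1.1) = 130 kg.

m ≈ 130 kg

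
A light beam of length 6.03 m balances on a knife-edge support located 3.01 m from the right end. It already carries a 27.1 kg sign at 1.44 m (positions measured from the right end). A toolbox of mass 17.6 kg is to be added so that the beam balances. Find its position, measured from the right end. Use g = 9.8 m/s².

Taking torques about the knife-edge support (at 3.01 m from the right end):
Sign: 27.1 × 9.8 = 265.6 N down at 1.44 m → arm 1.57 m, τ = 265.6 × 1.57 = 417 N·m clockwise.
Net moment of existing loads = 417 N·m clockwise.
The toolbox weighs 17.6 × 9.8 = 172.5 N and must supply an equal counterclockwise moment, so its lever arm about the knife-edge support is 417 / 172.5 = 2.42 m.
That puts it at 3.01 + 2.42 = 5.43 m from the right end.

x ≈ 5.43 m from the right end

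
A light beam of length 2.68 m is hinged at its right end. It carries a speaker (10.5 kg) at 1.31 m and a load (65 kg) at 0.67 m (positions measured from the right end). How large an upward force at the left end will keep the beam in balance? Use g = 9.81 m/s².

F ≈ 210 N

Taking torques about the right end:
Speaker: 10.5 × 9.81 = 103 N down at 1.31 m → arm 1.31 m, τ = 103 × 1.31 = 134.9 N·m counterclockwise.
Load: 65 × 9.81 = 637.6 N down at 0.67 m → arm 0.67 m, τ = 637.6 × 0.67 = 427.2 N·m counterclockwise.
Net moment of the loads = 562.1 N·m counterclockwise.
The upward force F acts at the left end, arm 2.68 m, giving F × 2.68 clockwise.
Στ = 0 ⇒ F × 2.68 = 562.1 ⇒ F = 562.1 / 2.68 = 210 N.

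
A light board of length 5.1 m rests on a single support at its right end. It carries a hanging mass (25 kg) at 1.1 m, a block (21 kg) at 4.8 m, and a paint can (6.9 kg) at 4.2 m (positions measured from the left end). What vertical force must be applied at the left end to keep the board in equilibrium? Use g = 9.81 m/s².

Taking torques about the right end:
Hanging mass: 25 × 9.81 = 245.2 N down at 1.1 m → arm 4 m, τ = 245.2 × 4 = 980.8 N·m counterclockwise.
Block: 21 × 9.81 = 206 N down at 4.8 m → arm 0.3 m, τ = 206 × 0.3 = 61.8 N·m counterclockwise.
Paint can: 6.9 × 9.81 = 67.69 N down at 4.2 m → arm 0.9 m, τ = 67.69 × 0.9 = 60.92 N·m counterclockwise.
Net moment of the loads = 1104 N·m counterclockwise.
The upward force F acts at the left end, arm 5.1 m, giving F × 5.1 clockwise.
Στ = 0 ⇒ F × 5.1 = 1104 ⇒ F = 1104 / 5.1 = 216 N.

F ≈ 216 N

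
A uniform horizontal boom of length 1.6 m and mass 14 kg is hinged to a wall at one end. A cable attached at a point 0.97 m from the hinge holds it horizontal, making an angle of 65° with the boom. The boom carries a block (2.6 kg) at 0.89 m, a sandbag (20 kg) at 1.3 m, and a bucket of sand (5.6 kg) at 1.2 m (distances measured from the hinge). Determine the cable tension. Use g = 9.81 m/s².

Taking torques about the hinge:
Beam weight: 14 × 9.81 = 137.3 N down at 0.8 m → arm 0.8 m, τ = 137.3 × 0.8 = 109.8 N·m clockwise.
Block: 2.6 × 9.81 = 25.51 N down at 0.89 m → arm 0.89 m, τ = 25.51 × 0.89 = 22.7 N·m clockwise.
Sandbag: 20 × 9.81 = 196.2 N down at 1.3 m → arm 1.3 m, τ = 196.2 × 1.3 = 255.1 N·m clockwise.
Bucket of sand: 5.6 × 9.81 = 54.94 N down at 1.2 m → arm 1.2 m, τ = 54.94 × 1.2 = 65.93 N·m clockwise.
Total clockwise load moment = 453.5 N·m.
The cable tension T acts at 0.97 m; only its component perpendicular to the boom, T sinθ, produces torque. sin 65° = 0.9063.
Στ = 0 ⇒ T × 0.97 × 0.9063 = 453.5 ⇒ T = 453.5 / 0.8791 = 516 N.

T ≈ 516 N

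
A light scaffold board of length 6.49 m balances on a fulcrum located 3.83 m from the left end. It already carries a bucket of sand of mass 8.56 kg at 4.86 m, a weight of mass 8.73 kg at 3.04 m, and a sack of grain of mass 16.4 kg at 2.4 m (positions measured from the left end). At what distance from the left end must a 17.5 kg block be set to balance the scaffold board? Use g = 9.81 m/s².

x ≈ 5.06 m from the left end

Taking torques about the fulcrum (at 3.83 m from the left end):
Bucket of sand: 8.56 × 9.81 = 83.97 N down at 4.86 m → arm 1.03 m, τ = 83.97 × 1.03 = 86.49 N·m clockwise.
Weight: 8.73 × 9.81 = 85.64 N down at 3.04 m → arm 0.79 m, τ = 85.64 × 0.79 = 67.66 N·m counterclockwise.
Sack of grain: 16.4 × 9.81 = 160.9 N down at 2.4 m → arm 1.43 m, τ = 160.9 × 1.43 = 230.1 N·m counterclockwise.
Net moment of existing loads = 211.3 N·m counterclockwise.
The block weighs 17.5 × 9.81 = 171.7 N and must supply an equal clockwise moment, so its lever arm about the fulcrum is 211.3 / 171.7 = 1.23 m.
That puts it at 3.83 + 1.23 = 5.06 m from the left end.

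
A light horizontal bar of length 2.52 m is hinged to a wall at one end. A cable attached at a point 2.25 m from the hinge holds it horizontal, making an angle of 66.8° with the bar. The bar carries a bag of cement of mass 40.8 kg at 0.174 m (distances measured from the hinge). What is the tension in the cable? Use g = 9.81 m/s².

T ≈ 33.7 N

Sum moments about the hinge (the unknown hinge reaction has zero arm there).
Bag of cement: 40.8 × 9.81 = 400.2 N down at 0.174 m → arm 0.174 m, τ = 400.2 × 0.174 = 69.63 N·m clockwise.
Total clockwise load moment = 69.63 N·m.
The cable tension T acts at 2.25 m; only its component perpendicular to the bar, T sinθ, produces torque. sin 66.8° = 0.9191.
For rotational equilibrium, T × 2.25 × 0.9191 = 69.63, so T = 69.63 / 2.068 = 33.7 N.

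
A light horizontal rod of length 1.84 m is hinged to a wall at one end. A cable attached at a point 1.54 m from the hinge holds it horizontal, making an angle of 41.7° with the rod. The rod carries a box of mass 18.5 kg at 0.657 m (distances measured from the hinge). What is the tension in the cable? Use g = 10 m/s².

Sum moments about the hinge (the unknown hinge reaction has zero arm there).
Box: 18.5 × 10 = 185 N down at 0.657 m → arm 0.657 m, τ = 185 × 0.657 = 121.5 N·m clockwise.
Total clockwise load moment = 121.5 N·m.
The cable tension T acts at 1.54 m; only its component perpendicular to the rod, T sinθ, produces torque. sin 41.7° = 0.6652.
Setting net torque to zero: T × 1.54 × 0.6652 = 121.5 → T = 121.5 / 1.024 = 119 N.

T ≈ 119 N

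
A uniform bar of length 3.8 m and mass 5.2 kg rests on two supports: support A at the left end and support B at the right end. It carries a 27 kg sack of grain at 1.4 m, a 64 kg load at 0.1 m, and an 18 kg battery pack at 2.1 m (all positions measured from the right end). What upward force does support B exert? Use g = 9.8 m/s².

Take moments about support A.
Beam weight: 5.2 × 9.8 = 50.96 N down at 1.9 m → arm 1.9 m, τ = 50.96 × 1.9 = 96.82 N·m clockwise.
Sack of grain: 27 × 9.8 = 264.6 N down at 1.4 m → arm 2.4 m, τ = 264.6 × 2.4 = 635 N·m clockwise.
Load: 64 × 9.8 = 627.2 N down at 0.1 m → arm 3.7 m, τ = 627.2 × 3.7 = 2321 N·m clockwise.
Battery pack: 18 × 9.8 = 176.4 N down at 2.1 m → arm 1.7 m, τ = 176.4 × 1.7 = 299.9 N·m clockwise.
Net load moment about support A = 3353 N·m clockwise.
Reaction R at support B is upward at 0 m, arm 3.8 m → moment R × 3.8 counterclockwise.
Balancing moments: R × 3.8 = 3353, giving R = 882 N.

R_B ≈ 882 N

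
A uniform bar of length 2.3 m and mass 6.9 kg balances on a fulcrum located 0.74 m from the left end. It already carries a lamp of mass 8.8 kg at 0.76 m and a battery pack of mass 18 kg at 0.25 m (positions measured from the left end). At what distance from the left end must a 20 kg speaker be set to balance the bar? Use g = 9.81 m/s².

Sum moments about the fulcrum (at 0.74 m from the left end) (the support reaction has zero arm there).
Beam weight: 6.9 × 9.81 = 67.69 N down at 1.15 m → arm 0.41 m, τ = 67.69 × 0.41 = 27.75 N·m clockwise.
Lamp: 8.8 × 9.81 = 86.33 N down at 0.76 m → arm 0.02 m, τ = 86.33 × 0.02 = 1.727 N·m clockwise.
Battery pack: 18 × 9.81 = 176.6 N down at 0.25 m → arm 0.49 m, τ = 176.6 × 0.49 = 86.53 N·m counterclockwise.
Net moment of existing loads = 57.05 N·m counterclockwise.
The speaker weighs 20 × 9.81 = 196.2 N and must supply an equal clockwise moment, so its lever arm about the fulcrum is 57.05 / 196.2 = 0.291 m.
That puts it at 0.74 + 0.291 = 1.03 m from the left end.

x ≈ 1.03 m from the left end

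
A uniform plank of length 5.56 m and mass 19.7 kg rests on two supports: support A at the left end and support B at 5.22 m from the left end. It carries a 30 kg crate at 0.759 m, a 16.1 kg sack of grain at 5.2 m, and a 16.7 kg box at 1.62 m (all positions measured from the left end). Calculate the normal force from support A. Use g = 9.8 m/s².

Taking torques about support B:
Beam weight: 19.7 × 9.8 = 193.1 N down at 2.78 m → arm 2.44 m, τ = 193.1 × 2.44 = 471.2 N·m counterclockwise.
Crate: 30 × 9.8 = 294 N down at 0.759 m → arm 4.461 m, τ = 294 × 4.461 = 1312 N·m counterclockwise.
Sack of grain: 16.1 × 9.8 = 157.8 N down at 5.2 m → arm 0.02 m, τ = 157.8 × 0.02 = 3.156 N·m counterclockwise.
Box: 16.7 × 9.8 = 163.7 N down at 1.62 m → arm 3.6 m, τ = 163.7 × 3.6 = 589.3 N·m counterclockwise.
Net load moment about support B = 2376 N·m counterclockwise.
Reaction R at support A is upward at 0 m, arm 5.22 m → moment R × 5.22 clockwise.
Στ = 0 ⇒ R × 5.22 = 2376 ⇒ R = 455 N.

R_A ≈ 455 N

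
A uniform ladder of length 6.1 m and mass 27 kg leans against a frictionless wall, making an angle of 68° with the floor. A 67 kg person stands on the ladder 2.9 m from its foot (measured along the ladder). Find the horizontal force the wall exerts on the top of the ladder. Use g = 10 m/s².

N_wall ≈ 183 N

Taking torques about the foot of the ladder:
Ladder weight 27×10 = 270 N acts at 3.05 m along the ladder; its horizontal arm is 3.05·cos68° = 1.143 m → τ = 308.6 N·m clockwise.
Person: 67×10 = 670 N at 2.9 m → arm 1.086 m → τ = 727.6 N·m clockwise.
Wall normal N acts horizontally at the top; its moment arm is the height L sinθ = 6.1·sin68° = 5.656 m, counterclockwise.
Balancing moments: N × 5.656 = 1036, giving N = 183 N.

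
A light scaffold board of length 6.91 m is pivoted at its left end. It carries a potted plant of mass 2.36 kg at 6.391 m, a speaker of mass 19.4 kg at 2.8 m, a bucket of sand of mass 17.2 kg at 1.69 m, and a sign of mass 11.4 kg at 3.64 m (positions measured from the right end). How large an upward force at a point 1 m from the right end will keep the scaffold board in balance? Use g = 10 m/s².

Choose the left end as the axis so the unknown pivot reaction has zero arm there.
Potted plant: 2.36 × 10 = 23.6 N down at 6.391 m → arm 0.519 m, τ = 23.6 × 0.519 = 12.25 N·m clockwise.
Speaker: 19.4 × 10 = 194 N down at 2.8 m → arm 4.11 m, τ = 194 × 4.11 = 797.3 N·m clockwise.
Bucket of sand: 17.2 × 10 = 172 N down at 1.69 m → arm 5.22 m, τ = 172 × 5.22 = 897.8 N·m clockwise.
Sign: 11.4 × 10 = 114 N down at 3.64 m → arm 3.27 m, τ = 114 × 3.27 = 372.8 N·m clockwise.
Net moment of the loads = 2080 N·m clockwise.
The upward force F acts at a point 1 m from the right end, arm 5.91 m, giving F × 5.91 counterclockwise.
Balancing moments: F × 5.91 = 2080, giving F = 2080 / 5.91 = 352 N.

F ≈ 352 N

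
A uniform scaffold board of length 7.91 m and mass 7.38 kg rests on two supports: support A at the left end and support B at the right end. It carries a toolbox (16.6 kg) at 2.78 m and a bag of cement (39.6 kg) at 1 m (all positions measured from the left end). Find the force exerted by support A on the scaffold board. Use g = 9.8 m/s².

About support B:
Beam weight: 7.38 × 9.8 = 72.32 N down at 3.955 m → arm 3.955 m, τ = 72.32 × 3.955 = 286 N·m counterclockwise.
Toolbox: 16.6 × 9.8 = 162.7 N down at 2.78 m → arm 5.13 m, τ = 162.7 × 5.13 = 834.7 N·m counterclockwise.
Bag of cement: 39.6 × 9.8 = 388.1 N down at 1 m → arm 6.91 m, τ = 388.1 × 6.91 = 2682 N·m counterclockwise.
Net load moment about support B = 3803 N·m counterclockwise.
Reaction R at support A is upward at 0 m, arm 7.91 m → moment R × 7.91 clockwise.
Στ = 0 ⇒ R × 7.91 = 3803 ⇒ R = 481 N.

R_A ≈ 481 N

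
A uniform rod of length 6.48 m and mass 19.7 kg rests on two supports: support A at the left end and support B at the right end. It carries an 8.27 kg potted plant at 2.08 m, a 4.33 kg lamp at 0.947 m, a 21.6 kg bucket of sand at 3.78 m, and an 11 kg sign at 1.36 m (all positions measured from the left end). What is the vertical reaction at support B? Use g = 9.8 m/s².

R_B ≈ 275 N

Choose support A as the axis so its reaction then has zero moment arm.
Beam weight: 19.7 × 9.8 = 193.1 N down at 3.24 m → arm 3.24 m, τ = 193.1 × 3.24 = 625.6 N·m clockwise.
Potted plant: 8.27 × 9.8 = 81.05 N down at 2.08 m → arm 2.08 m, τ = 81.05 × 2.08 = 168.6 N·m clockwise.
Lamp: 4.33 × 9.8 = 42.43 N down at 0.947 m → arm 0.947 m, τ = 42.43 × 0.947 = 40.18 N·m clockwise.
Bucket of sand: 21.6 × 9.8 = 211.7 N down at 3.78 m → arm 3.78 m, τ = 211.7 × 3.78 = 800.2 N·m clockwise.
Sign: 11 × 9.8 = 107.8 N down at 1.36 m → arm 1.36 m, τ = 107.8 × 1.36 = 146.6 N·m clockwise.
Net load moment about support A = 1781 N·m clockwise.
Reaction R at support B is upward at 6.48 m, arm 6.48 m → moment R × 6.48 counterclockwise.
For rotational equilibrium, R × 6.48 = 1781, so R = 275 N.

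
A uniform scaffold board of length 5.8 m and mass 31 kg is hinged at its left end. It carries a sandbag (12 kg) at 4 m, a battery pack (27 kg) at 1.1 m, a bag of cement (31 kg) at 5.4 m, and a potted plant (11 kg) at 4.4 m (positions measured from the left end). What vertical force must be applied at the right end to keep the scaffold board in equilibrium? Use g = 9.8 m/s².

F ≈ 648 N

Take moments about the left end.
Beam weight: 31 × 9.8 = 303.8 N down at 2.9 m → arm 2.9 m, τ = 303.8 × 2.9 = 881 N·m clockwise.
Sandbag: 12 × 9.8 = 117.6 N down at 4 m → arm 4 m, τ = 117.6 × 4 = 470.4 N·m clockwise.
Battery pack: 27 × 9.8 = 264.6 N down at 1.1 m → arm 1.1 m, τ = 264.6 × 1.1 = 291.1 N·m clockwise.
Bag of cement: 31 × 9.8 = 303.8 N down at 5.4 m → arm 5.4 m, τ = 303.8 × 5.4 = 1641 N·m clockwise.
Potted plant: 11 × 9.8 = 107.8 N down at 4.4 m → arm 4.4 m, τ = 107.8 × 4.4 = 474.3 N·m clockwise.
Net moment of the loads = 3758 N·m clockwise.
The upward force F acts at the right end, arm 5.8 m, giving F × 5.8 counterclockwise.
For rotational equilibrium, F × 5.8 = 3758, so F = 3758 / 5.8 = 648 N.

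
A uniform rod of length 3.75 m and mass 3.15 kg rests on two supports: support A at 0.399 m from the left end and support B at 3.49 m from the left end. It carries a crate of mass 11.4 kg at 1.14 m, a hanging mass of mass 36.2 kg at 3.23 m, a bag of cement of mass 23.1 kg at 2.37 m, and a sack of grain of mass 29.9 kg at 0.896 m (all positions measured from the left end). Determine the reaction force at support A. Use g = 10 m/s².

Choose support B as the axis so its reaction then has zero moment arm.
Beam weight: 3.15 × 10 = 31.5 N down at 1.875 m → arm 1.615 m, τ = 31.5 × 1.615 = 50.87 N·m counterclockwise.
Crate: 11.4 × 10 = 114 N down at 1.14 m → arm 2.35 m, τ = 114 × 2.35 = 267.9 N·m counterclockwise.
Hanging mass: 36.2 × 10 = 362 N down at 3.23 m → arm 0.26 m, τ = 362 × 0.26 = 94.12 N·m counterclockwise.
Bag of cement: 23.1 × 10 = 231 N down at 2.37 m → arm 1.12 m, τ = 231 × 1.12 = 258.7 N·m counterclockwise.
Sack of grain: 29.9 × 10 = 299 N down at 0.896 m → arm 2.594 m, τ = 299 × 2.594 = 775.6 N·m counterclockwise.
Net load moment about support B = 1447 N·m counterclockwise.
Reaction R at support A is upward at 0.399 m, arm 3.091 m → moment R × 3.091 clockwise.
For rotational equilibrium, R × 3.091 = 1447, so R = 468 N.

R_A ≈ 468 N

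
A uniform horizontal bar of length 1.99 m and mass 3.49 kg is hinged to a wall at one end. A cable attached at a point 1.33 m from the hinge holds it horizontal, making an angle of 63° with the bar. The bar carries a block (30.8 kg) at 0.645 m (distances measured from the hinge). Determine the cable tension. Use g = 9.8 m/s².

Choose the hinge as the axis so the unknown hinge reaction has zero arm there.
Beam weight: 3.49 × 9.8 = 34.2 N down at 0.995 m → arm 0.995 m, τ = 34.2 × 0.995 = 34.03 N·m clockwise.
Block: 30.8 × 9.8 = 301.8 N down at 0.645 m → arm 0.645 m, τ = 301.8 × 0.645 = 194.7 N·m clockwise.
Total clockwise load moment = 228.7 N·m.
The cable tension T acts at 1.33 m; only its component perpendicular to the bar, T sinθ, produces torque. sin 63° = 0.891.
For rotational equilibrium, T × 1.33 × 0.891 = 228.7, so T = 228.7 / 1.185 = 193 N.

T ≈ 193 N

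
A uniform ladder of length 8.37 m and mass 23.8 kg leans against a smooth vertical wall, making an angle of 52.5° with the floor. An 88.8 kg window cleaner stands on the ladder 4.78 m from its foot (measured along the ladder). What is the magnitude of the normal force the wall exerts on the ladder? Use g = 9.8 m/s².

N_wall ≈ 471 N

Take moments about the foot of the ladder.
Ladder weight 23.8×9.8 = 233.2 N acts at 4.185 m along the ladder; its horizontal arm is 4.185·cos52.5° = 2.548 m → τ = 594.2 N·m clockwise.
Window cleaner: 88.8×9.8 = 870.2 N at 4.78 m → arm 2.91 m → τ = 2532 N·m clockwise.
Wall normal N acts horizontally at the top; its moment arm is the height L sinθ = 8.37·sin52.5° = 6.64 m, counterclockwise.
Setting net torque to zero: N × 6.64 = 3126 → N = 471 N.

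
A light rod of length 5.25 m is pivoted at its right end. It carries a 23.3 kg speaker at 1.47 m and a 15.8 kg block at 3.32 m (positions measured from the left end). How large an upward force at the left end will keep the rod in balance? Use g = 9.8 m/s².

F ≈ 221 N

Choose the right end as the axis so the unknown pivot reaction has zero arm there.
Speaker: 23.3 × 9.8 = 228.3 N down at 1.47 m → arm 3.78 m, τ = 228.3 × 3.78 = 863 N·m counterclockwise.
Block: 15.8 × 9.8 = 154.8 N down at 3.32 m → arm 1.93 m, τ = 154.8 × 1.93 = 298.8 N·m counterclockwise.
Net moment of the loads = 1162 N·m counterclockwise.
The upward force F acts at the left end, arm 5.25 m, giving F × 5.25 clockwise.
For rotational equilibrium, F × 5.25 = 1162, so F = 1162 / 5.25 = 221 N.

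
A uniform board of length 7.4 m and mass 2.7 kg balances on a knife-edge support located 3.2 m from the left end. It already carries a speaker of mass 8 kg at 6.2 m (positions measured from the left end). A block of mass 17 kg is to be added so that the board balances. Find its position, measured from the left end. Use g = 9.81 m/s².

x ≈ 1.71 m from the left end

Choose the knife-edge support (at 3.2 m from the left end) as the axis so the support reaction has zero arm there.
Beam weight: 2.7 × 9.81 = 26.49 N down at 3.7 m → arm 0.5 m, τ = 26.49 × 0.5 = 13.24 N·m clockwise.
Speaker: 8 × 9.81 = 78.48 N down at 6.2 m → arm 3 m, τ = 78.48 × 3 = 235.4 N·m clockwise.
Net moment of existing loads = 248.6 N·m clockwise.
The block weighs 17 × 9.81 = 166.8 N and must supply an equal counterclockwise moment, so its lever arm about the knife-edge support is 248.6 / 166.8 = 1.49 m.
That puts it at 3.2 − 1.49 = 1.71 m from the left end.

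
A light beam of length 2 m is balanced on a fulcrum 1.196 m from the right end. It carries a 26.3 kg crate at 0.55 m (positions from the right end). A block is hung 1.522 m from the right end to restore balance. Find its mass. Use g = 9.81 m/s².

Choose the fulcrum (at 1.196 m from the right end) as the axis so the support reaction has zero arm there.
Crate: 26.3 × 9.81 = 258 N down at 0.55 m → arm 0.646 m, τ = 258 × 0.646 = 166.7 N·m clockwise.
Net moment of known loads = 166.7 N·m clockwise.
An unknown mass m at 1.522 m has arm 0.326 m; its moment is m·g·0.326 counterclockwise.
Στ = 0 ⇒ m × 9.81 × 0.326 = 166.7 ⇒ m = 166.7 / (9.81 × 0.326) = 52.1 kg.

m ≈ 52.1 kg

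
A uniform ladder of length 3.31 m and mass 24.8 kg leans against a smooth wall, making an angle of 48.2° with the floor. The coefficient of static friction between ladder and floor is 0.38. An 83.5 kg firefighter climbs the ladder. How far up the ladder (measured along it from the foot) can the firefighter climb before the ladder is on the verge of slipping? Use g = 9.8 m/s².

d ≈ 1.33 m

About the foot of the ladder:
Ladder weight 24.8×9.8 = 243 N acts at 1.655 m along the ladder; its horizontal arm is 1.655·cos48.2° = 1.103 m → τ = 268 N·m clockwise.
Firefighter weight 83.5×9.8 = 818.3 N at distance d → arm d·cos48.2° → τ = 818.3·d·0.6665 clockwise.
Wall normal N at the top has arm L sinθ = 2.468 m counterclockwise, so Στ = 0 gives N·2.468 = 268 + 545.4·d.
ΣFy = 0 ⇒ N_floor = 1061 N, so the maximum friction is μ_s·N_floor = 0.38×1061 = 403.2 N. ΣFx = 0 ⇒ N_wall = f, so at the slipping point N = 403.2 N.
Substituting: 403.2×2.468 = 268 + 545.4·d ⇒ d = (995.1 − 268) / 545.4 = 1.33 m.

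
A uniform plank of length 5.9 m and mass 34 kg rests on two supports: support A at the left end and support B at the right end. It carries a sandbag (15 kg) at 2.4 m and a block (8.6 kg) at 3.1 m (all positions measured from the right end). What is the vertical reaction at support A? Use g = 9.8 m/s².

R_A ≈ 271 N

Choose support B as the axis so its reaction then has zero moment arm.
Beam weight: 34 × 9.8 = 333.2 N down at 2.95 m → arm 2.95 m, τ = 333.2 × 2.95 = 982.9 N·m counterclockwise.
Sandbag: 15 × 9.8 = 147 N down at 2.4 m → arm 2.4 m, τ = 147 × 2.4 = 352.8 N·m counterclockwise.
Block: 8.6 × 9.8 = 84.28 N down at 3.1 m → arm 3.1 m, τ = 84.28 × 3.1 = 261.3 N·m counterclockwise.
Net load moment about support B = 1597 N·m counterclockwise.
Reaction R at support A is upward at 5.9 m, arm 5.9 m → moment R × 5.9 clockwise.
Στ = 0 ⇒ R × 5.9 = 1597 ⇒ R = 271 N.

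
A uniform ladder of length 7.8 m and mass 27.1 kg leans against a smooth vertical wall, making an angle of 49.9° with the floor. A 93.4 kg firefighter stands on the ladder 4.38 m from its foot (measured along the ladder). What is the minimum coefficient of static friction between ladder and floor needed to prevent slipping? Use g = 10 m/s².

μ_min ≈ 0.461

About the foot of the ladder:
Ladder weight 27.1×10 = 271 N acts at 3.9 m along the ladder; its horizontal arm is 3.9·cos49.9° = 2.512 m → τ = 680.8 N·m clockwise.
Firefighter: 93.4×10 = 934 N at 4.38 m → arm 2.821 m → τ = 2635 N·m clockwise.
Wall normal N acts horizontally at the top; its moment arm is the height L sinθ = 7.8·sin49.9° = 5.966 m, counterclockwise.
Setting net torque to zero: N × 5.966 = 3316 → N = 555.8 N.
ΣFx = 0 ⇒ f = N_wall = 555.8 N. ΣFy = 0 ⇒ N_floor = 1205 N.
μ_min = f / N_floor = 555.8 / 1205 = 0.461.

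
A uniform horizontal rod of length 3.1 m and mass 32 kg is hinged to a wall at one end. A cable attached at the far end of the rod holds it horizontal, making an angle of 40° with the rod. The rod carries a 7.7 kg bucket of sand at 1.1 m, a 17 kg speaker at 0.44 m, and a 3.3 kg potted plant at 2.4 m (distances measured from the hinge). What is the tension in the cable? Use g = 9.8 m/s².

Take moments about the hinge.
Beam weight: 32 × 9.8 = 313.6 N down at 1.55 m → arm 1.55 m, τ = 313.6 × 1.55 = 486.1 N·m clockwise.
Bucket of sand: 7.7 × 9.8 = 75.46 N down at 1.1 m → arm 1.1 m, τ = 75.46 × 1.1 = 83.01 N·m clockwise.
Speaker: 17 × 9.8 = 166.6 N down at 0.44 m → arm 0.44 m, τ = 166.6 × 0.44 = 73.3 N·m clockwise.
Potted plant: 3.3 × 9.8 = 32.34 N down at 2.4 m → arm 2.4 m, τ = 32.34 × 2.4 = 77.62 N·m clockwise.
Total clockwise load moment = 720 N·m.
The cable tension T acts at 3.1 m; only its component perpendicular to the rod, T sinθ, produces torque. sin 40° = 0.6428.
Στ = 0 ⇒ T × 3.1 × 0.6428 = 720 ⇒ T = 720 / 1.993 = 361 N.

T ≈ 361 N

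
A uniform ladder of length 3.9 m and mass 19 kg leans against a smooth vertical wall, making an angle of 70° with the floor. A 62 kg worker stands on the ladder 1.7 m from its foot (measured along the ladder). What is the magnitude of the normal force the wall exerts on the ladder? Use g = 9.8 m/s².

N_wall ≈ 130 N

Sum moments about the foot of the ladder (the floor normal and friction both act there and drop out).
Ladder weight 19×9.8 = 186.2 N acts at 1.95 m along the ladder; its horizontal arm is 1.95·cos70° = 0.6669 m → τ = 124.2 N·m clockwise.
Worker: 62×9.8 = 607.6 N at 1.7 m → arm 0.5814 m → τ = 353.3 N·m clockwise.
Wall normal N acts horizontally at the top; its moment arm is the height L sinθ = 3.9·sin70° = 3.665 m, counterclockwise.
For rotational equilibrium, N × 3.665 = 477.5, so N = 130 N.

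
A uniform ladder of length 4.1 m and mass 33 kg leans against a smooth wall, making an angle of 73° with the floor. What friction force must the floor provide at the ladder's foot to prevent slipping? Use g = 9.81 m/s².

f ≈ 49.5 N

Choose the foot of the ladder as the axis so the floor normal and friction both act there and drop out.
Ladder weight 33×9.81 = 323.7 N acts at 2.05 m along the ladder; its horizontal arm is 2.05·cos73° = 0.5994 m → τ = 194 N·m clockwise.
Wall normal N acts horizontally at the top; its moment arm is the height L sinθ = 4.1·sin73° = 3.921 m, counterclockwise.
For rotational equilibrium, N × 3.921 = 194, so N = 49.5 N.
ΣFx = 0: friction at the foot balances the wall's push, so f = N_wall = 49.5 N.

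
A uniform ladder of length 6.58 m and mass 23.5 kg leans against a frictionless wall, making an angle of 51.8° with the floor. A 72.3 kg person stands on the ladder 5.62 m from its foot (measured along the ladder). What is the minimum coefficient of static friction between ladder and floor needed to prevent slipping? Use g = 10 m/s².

Take moments about the foot of the ladder.
Ladder weight 23.5×10 = 235 N acts at 3.29 m along the ladder; its horizontal arm is 3.29·cos51.8° = 2.035 m → τ = 478.2 N·m clockwise.
Person: 72.3×10 = 723 N at 5.62 m → arm 3.475 m → τ = 2512 N·m clockwise.
Wall normal N acts horizontally at the top; its moment arm is the height L sinθ = 6.58·sin51.8° = 5.171 m, counterclockwise.
Setting net torque to zero: N × 5.171 = 2990 → N = 578.2 N.
ΣFx = 0 ⇒ f = N_wall = 578.2 N. ΣFy = 0 ⇒ N_floor = 958 N.
μ_min = f / N_floor = 578.2 / 958 = 0.604.

μ_min ≈ 0.604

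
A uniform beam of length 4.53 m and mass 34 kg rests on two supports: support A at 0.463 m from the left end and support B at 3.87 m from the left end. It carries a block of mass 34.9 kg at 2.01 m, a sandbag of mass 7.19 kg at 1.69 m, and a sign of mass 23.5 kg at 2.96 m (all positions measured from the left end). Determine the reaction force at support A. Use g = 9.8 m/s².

R_A ≈ 450 N

Taking torques about support B:
Beam weight: 34 × 9.8 = 333.2 N down at 2.265 m → arm 1.605 m, τ = 333.2 × 1.605 = 534.8 N·m counterclockwise.
Block: 34.9 × 9.8 = 342 N down at 2.01 m → arm 1.86 m, τ = 342 × 1.86 = 636.1 N·m counterclockwise.
Sandbag: 7.19 × 9.8 = 70.46 N down at 1.69 m → arm 2.18 m, τ = 70.46 × 2.18 = 153.6 N·m counterclockwise.
Sign: 23.5 × 9.8 = 230.3 N down at 2.96 m → arm 0.91 m, τ = 230.3 × 0.91 = 209.6 N·m counterclockwise.
Net load moment about support B = 1534 N·m counterclockwise.
Reaction R at support A is upward at 0.463 m, arm 3.407 m → moment R × 3.407 clockwise.
Balancing moments: R × 3.407 = 1534, giving R = 450 N.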